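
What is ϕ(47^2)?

2162

φ(2209) = 2209 · (1 − 1/47)
       = 2209 · 46/47 = 2162.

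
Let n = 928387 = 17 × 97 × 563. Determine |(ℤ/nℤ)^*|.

863232

φ(17) = 17 − 1 = 16.
φ(97) = 97 − 1 = 96.
φ(563) = 563 − 1 = 562.
Multiply: 16 · 96 · 562 = 863232.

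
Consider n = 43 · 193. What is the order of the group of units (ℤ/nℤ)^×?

φ(43) = 43 − 1 = 42.
φ(193) = 193 − 1 = 192.
Multiply: 42 · 192 = 8064.

8064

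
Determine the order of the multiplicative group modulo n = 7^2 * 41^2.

68880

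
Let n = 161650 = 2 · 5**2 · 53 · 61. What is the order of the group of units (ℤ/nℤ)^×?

62400

φ(2) = 2 − 1 = 1.
φ(5^2) = 5^2 − 5^1 = 25 − 5 = 20.
φ(53) = 53 − 1 = 52.
φ(61) = 61 − 1 = 60.
Multiply: 1 · 20 · 52 · 60 = 62400.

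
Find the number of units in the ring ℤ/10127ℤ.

8640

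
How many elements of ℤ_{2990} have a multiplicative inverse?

Factor 2990: 2990 = 2 * 5 * 13 * 23.
φ(2990) = 2990 · (1 − 1/2) · (1 − 1/5) · (1 − 1/13) · (1 − 1/23)
       = 2990 · 1056/2990 = 1056.

1056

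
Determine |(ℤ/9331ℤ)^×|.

7560

First factor: 9331 = 7 · 31 · 43.
φ(7) = 7 − 1 = 6.
φ(31) = 31 − 1 = 30.
φ(43) = 43 − 1 = 42.
Since φ is multiplicative, φ(9331) = 6 · 30 · 42 = 7560.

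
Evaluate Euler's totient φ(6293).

5040

Factor 6293: 6293 = 7 · 29 · 31.
φ(7) = 7 − 1 = 6.
φ(29) = 29 − 1 = 28.
φ(31) = 31 − 1 = 30.
Since φ is multiplicative, φ(6293) = 6 · 28 · 30 = 5040.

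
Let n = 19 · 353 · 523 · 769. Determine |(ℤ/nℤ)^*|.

2540077056

φ(2697468209) = 2697468209 · (1 − 1/19) · (1 − 1/353) · (1 − 1/523) · (1 − 1/769)
       = 2697468209 · 2540077056/2697468209 = 2540077056.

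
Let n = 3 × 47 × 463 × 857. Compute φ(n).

36383424

φ(55947531) = 55947531 · (1 − 1/3) · (1 − 1/47) · (1 − 1/463) · (1 − 1/857)
       = 55947531 · 36383424/55947531 = 36383424.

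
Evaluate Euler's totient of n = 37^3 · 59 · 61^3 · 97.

61265516037120

φ(37^3) = 37^3 − 37^2 = 50653 − 1369 = 49284.
φ(59) = 59 − 1 = 58.
φ(61^3) = 61^3 − 61^2 = 226981 − 3721 = 223260.
φ(97) = 97 − 1 = 96.
Multiply: 49284 · 58 · 223260 · 96 = 61265516037120.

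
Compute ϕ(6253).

First factor: 6253 = 13^2 · 37.
φ(6253) = 6253 · (1 − 1/13) · (1 − 1/37)
       = 6253 · 432/481 = 5616.

5616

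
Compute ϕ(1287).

720

Prime factorization: 1287 = 3^2 · 11 · 13.
φ(3^2) = 3^2 − 3^1 = 9 − 3 = 6.
φ(11) = 11 − 1 = 10.
φ(13) = 13 − 1 = 12.
Multiply: 6 · 10 · 12 = 720.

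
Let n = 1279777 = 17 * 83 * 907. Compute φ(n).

φ(1279777) = 1279777 · (1 − 1/17) · (1 − 1/83) · (1 − 1/907)
       = 1279777 · 1188672/1279777 = 1188672.

1188672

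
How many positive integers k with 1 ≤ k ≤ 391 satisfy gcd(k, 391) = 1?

391 = 17 * 23.
φ(391) = 391 · (1 − 1/17) · (1 − 1/23)
       = 391 · 352/391 = 352.

352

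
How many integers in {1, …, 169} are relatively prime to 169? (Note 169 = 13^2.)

φ(13^2) = 13^1·(13−1) = 13·12 = 156.

156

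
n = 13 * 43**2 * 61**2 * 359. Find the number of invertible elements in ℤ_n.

28396388160

φ(13) = 13 − 1 = 12.
φ(43^2) = 43^2 − 43^1 = 1849 − 43 = 1806.
φ(61^2) = 61^2 − 61^1 = 3721 − 61 = 3660.
φ(359) = 359 − 1 = 358.
Multiply: 12 · 1806 · 3660 · 358 = 28396388160.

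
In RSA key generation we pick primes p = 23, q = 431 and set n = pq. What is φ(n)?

φ(n) = (p − 1)(q − 1) = (23−1)(431−1) = 22·430 = 9460.

9460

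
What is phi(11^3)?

φ(11^3) = 11^2·(11−1) = 121·10 = 1210.

1210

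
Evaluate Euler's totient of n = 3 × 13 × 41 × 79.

φ(126321) = 126321 · (1 − 1/3) · (1 − 1/13) · (1 − 1/41) · (1 − 1/79)
       = 126321 · 74880/126321 = 74880.

74880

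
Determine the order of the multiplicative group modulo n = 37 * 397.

φ(14689) = 14689 · (1 − 1/37) · (1 − 1/397)
       = 14689 · 14256/14689 = 14256.

14256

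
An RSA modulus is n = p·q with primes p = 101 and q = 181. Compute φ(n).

18000

φ(pq) = (p−1)(q−1) = 100 · 180 = 18000.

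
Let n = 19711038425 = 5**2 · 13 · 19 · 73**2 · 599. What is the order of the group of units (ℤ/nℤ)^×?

φ(19711038425) = 19711038425 · (1 − 1/5) · (1 − 1/13) · (1 − 1/19) · (1 − 1/73) · (1 − 1/599)
       = 19711038425 · 37200384/54002845 = 13578140160.

13578140160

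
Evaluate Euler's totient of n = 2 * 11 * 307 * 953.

φ(2) = 2 − 1 = 1.
φ(11) = 11 − 1 = 10.
φ(307) = 307 − 1 = 306.
φ(953) = 953 − 1 = 952.
Multiply: 1 · 10 · 306 · 952 = 2913120.

2913120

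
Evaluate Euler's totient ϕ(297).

180

297 = 3**3 * 11.
φ(3^3) = 3^2·(3−1) = 9·2 = 18.
φ(11) = 11 − 1 = 10.
φ(297) = 18 × 10 = 180.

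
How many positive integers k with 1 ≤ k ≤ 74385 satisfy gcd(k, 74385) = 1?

36288

Prime factorization: 74385 = 3^3 * 5 * 19 * 29.
φ(74385) = 74385 · (1 − 1/3) · (1 − 1/5) · (1 − 1/19) · (1 − 1/29)
       = 74385 · 4032/8265 = 36288.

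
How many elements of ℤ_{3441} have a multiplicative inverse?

Factor 3441: 3441 = 3 · 31 · 37.
φ(3) = 3 − 1 = 2.
φ(31) = 31 − 1 = 30.
φ(37) = 37 − 1 = 36.
Since φ is multiplicative, φ(3441) = 2 · 30 · 36 = 2160.

2160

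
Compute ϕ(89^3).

φ(89^3) = 89^3 − 89^2 = 704969 − 7921 = 697048.

697048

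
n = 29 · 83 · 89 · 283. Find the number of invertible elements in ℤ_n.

φ(60625109) = 60625109 · (1 − 1/29) · (1 − 1/83) · (1 − 1/89) · (1 − 1/283)
       = 60625109 · 56977536/60625109 = 56977536.

56977536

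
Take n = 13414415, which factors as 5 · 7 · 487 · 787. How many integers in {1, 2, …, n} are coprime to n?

φ(5) = 5 − 1 = 4.
φ(7) = 7 − 1 = 6.
φ(487) = 487 − 1 = 486.
φ(787) = 787 − 1 = 786.
Multiply: 4 · 6 · 486 · 786 = 9167904.

9167904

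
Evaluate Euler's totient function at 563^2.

φ(316969) = 316969 · (1 − 1/563)
       = 316969 · 562/563 = 316406.

316406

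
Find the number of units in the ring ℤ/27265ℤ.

Factor 27265: 27265 = 5 × 7 × 19 × 41.
φ(27265) = 27265 · (1 − 1/5) · (1 − 1/7) · (1 − 1/19) · (1 − 1/41)
       = 27265 · 17280/27265 = 17280.

17280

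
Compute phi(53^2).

φ(53^2) = 53^2 − 53^1 = 2809 − 53 = 2756.

2756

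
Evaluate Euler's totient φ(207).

132

Factor 207: 207 = 3^2 · 23.
φ(3^2) = 3^1·(3−1) = 3·2 = 6.
φ(23) = 23 − 1 = 22.
φ(207) = 6 × 22 = 132.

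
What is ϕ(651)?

First factor: 651 = 3 × 7 × 31.
φ(3) = 3 − 1 = 2.
φ(7) = 7 − 1 = 6.
φ(31) = 31 − 1 = 30.
φ(651) = 2 × 6 × 30 = 360.

360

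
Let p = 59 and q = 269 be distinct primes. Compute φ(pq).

15544

φ(15871) = 15871 · (1 − 1/59) · (1 − 1/269)
       = 15871 · 15544/15871 = 15544.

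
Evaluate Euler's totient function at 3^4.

54

φ(3^4) = 3^4 − 3^3 = 81 − 27 = 54.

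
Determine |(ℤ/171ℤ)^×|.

108

Factor 171: 171 = 3^2 · 19.
φ(3^2) = 3^2 − 3^1 = 9 − 3 = 6.
φ(19) = 19 − 1 = 18.
Since φ is multiplicative, φ(171) = 6 · 18 = 108.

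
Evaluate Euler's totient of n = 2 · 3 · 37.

φ(2) = 2 − 1 = 1.
φ(3) = 3 − 1 = 2.
φ(37) = 37 − 1 = 36.
φ(222) = 1 × 2 × 36 = 72.

72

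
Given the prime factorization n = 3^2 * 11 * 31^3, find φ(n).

φ(2949309) = 2949309 · (1 − 1/3) · (1 − 1/11) · (1 − 1/31)
       = 2949309 · 600/1023 = 1729800.

1729800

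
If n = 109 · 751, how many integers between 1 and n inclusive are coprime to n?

81000

φ(81859) = 81859 · (1 − 1/109) · (1 − 1/751)
       = 81859 · 81000/81859 = 81000.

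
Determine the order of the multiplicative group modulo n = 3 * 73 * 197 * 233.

φ(3) = 3 − 1 = 2.
φ(73) = 73 − 1 = 72.
φ(197) = 197 − 1 = 196.
φ(233) = 233 − 1 = 232.
Multiply: 2 · 72 · 196 · 232 = 6547968.

6547968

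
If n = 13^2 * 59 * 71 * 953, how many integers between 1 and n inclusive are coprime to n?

602958720

φ(674667773) = 674667773 · (1 − 1/13) · (1 − 1/59) · (1 − 1/71) · (1 − 1/953)
       = 674667773 · 46381440/51897521 = 602958720.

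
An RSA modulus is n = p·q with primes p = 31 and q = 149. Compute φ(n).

4440

For distinct primes, φ(pq) = (p−1)(q−1) = 30 × 148 = 4440.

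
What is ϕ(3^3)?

18

φ(27) = 27 · (1 − 1/3)
       = 27 · 2/3 = 18.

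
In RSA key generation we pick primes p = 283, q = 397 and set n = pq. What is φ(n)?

111672

φ(283) = 283 − 1 = 282.
φ(397) = 397 − 1 = 396.
Multiply: 282 · 396 = 111672.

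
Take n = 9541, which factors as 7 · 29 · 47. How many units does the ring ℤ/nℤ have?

φ(7) = 7 − 1 = 6.
φ(29) = 29 − 1 = 28.
φ(47) = 47 − 1 = 46.
Since φ is multiplicative, φ(9541) = 6 · 28 · 46 = 7728.

7728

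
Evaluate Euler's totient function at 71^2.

φ(71^2) = 71^2 − 71^1 = 5041 − 71 = 4970.

4970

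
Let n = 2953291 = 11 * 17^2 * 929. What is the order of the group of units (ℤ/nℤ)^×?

2524160

φ(11) = 11 − 1 = 10.
φ(17^2) = 17^1·(17−1) = 17·16 = 272.
φ(929) = 929 − 1 = 928.
φ(2953291) = 10 × 272 × 928 = 2524160.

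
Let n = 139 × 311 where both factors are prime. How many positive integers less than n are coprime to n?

42780

φ(43229) = 43229 · (1 − 1/139) · (1 − 1/311)
       = 43229 · 42780/43229 = 42780.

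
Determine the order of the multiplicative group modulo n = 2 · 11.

φ(2) = 2 − 1 = 1.
φ(11) = 11 − 1 = 10.
Since φ is multiplicative, φ(22) = 1 · 10 = 10.

10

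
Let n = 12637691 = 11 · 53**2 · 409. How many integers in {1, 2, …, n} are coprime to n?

φ(11) = 11 − 1 = 10.
φ(53^2) = 53^2 − 53^1 = 2809 − 53 = 2756.
φ(409) = 409 − 1 = 408.
φ(12637691) = 10 × 2756 × 408 = 11244480.

11244480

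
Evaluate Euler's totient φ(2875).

2200

2875 = 5^3 × 23.
φ(5^3) = 5^2·(5−1) = 25·4 = 100.
φ(23) = 23 − 1 = 22.
Since φ is multiplicative, φ(2875) = 100 · 22 = 2200.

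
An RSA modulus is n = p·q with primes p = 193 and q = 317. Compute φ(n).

60672

φ(61181) = 61181 · (1 − 1/193) · (1 − 1/317)
       = 61181 · 60672/61181 = 60672.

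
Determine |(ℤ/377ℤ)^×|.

336

First factor: 377 = 13 · 29.
φ(13) = 13 − 1 = 12.
φ(29) = 29 − 1 = 28.
Since φ is multiplicative, φ(377) = 12 · 28 = 336.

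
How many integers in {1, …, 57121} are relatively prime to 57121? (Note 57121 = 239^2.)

φ(57121) = 57121 · (1 − 1/239)
       = 57121 · 238/239 = 56882.

56882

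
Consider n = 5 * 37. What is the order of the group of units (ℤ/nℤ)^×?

144

φ(185) = 185 · (1 − 1/5) · (1 − 1/37)
       = 185 · 144/185 = 144.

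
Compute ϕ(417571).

295680

First factor: 417571 = 7 · 11^2 · 17 · 29.
φ(7) = 7 − 1 = 6.
φ(11^2) = 11^2 − 11^1 = 121 − 11 = 110.
φ(17) = 17 − 1 = 16.
φ(29) = 29 − 1 = 28.
φ(417571) = 6 × 110 × 16 × 28 = 295680.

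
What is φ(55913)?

First factor: 55913 = 11 × 13 × 17 × 23.
φ(11) = 11 − 1 = 10.
φ(13) = 13 − 1 = 12.
φ(17) = 17 − 1 = 16.
φ(23) = 23 − 1 = 22.
Since φ is multiplicative, φ(55913) = 10 · 12 · 16 · 22 = 42240.

42240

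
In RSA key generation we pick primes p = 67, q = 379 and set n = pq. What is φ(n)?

24948

φ(n) = (p − 1)(q − 1) = (67−1)(379−1) = 66·378 = 24948.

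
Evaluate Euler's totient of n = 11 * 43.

φ(473) = 473 · (1 − 1/11) · (1 − 1/43)
       = 473 · 420/473 = 420.

420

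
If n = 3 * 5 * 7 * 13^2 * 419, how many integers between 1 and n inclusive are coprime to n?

φ(7435155) = 7435155 · (1 − 1/3) · (1 − 1/5) · (1 − 1/7) · (1 − 1/13) · (1 − 1/419)
       = 7435155 · 240768/571935 = 3129984.

3129984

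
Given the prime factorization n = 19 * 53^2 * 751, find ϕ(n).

φ(19) = 19 − 1 = 18.
φ(53^2) = 53^1·(53−1) = 53·52 = 2756.
φ(751) = 751 − 1 = 750.
φ(40081621) = 18 × 2756 × 750 = 37206000.

37206000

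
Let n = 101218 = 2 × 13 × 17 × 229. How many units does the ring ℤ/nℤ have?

43776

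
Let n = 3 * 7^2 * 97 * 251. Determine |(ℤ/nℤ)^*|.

2016000

φ(3579009) = 3579009 · (1 − 1/3) · (1 − 1/7) · (1 − 1/97) · (1 − 1/251)
       = 3579009 · 288000/511287 = 2016000.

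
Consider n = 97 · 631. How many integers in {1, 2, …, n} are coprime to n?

60480

φ(97) = 97 − 1 = 96.
φ(631) = 631 − 1 = 630.
φ(61207) = 96 × 630 = 60480.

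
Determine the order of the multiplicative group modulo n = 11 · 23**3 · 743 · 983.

φ(11) = 11 − 1 = 10.
φ(23^3) = 23^2·(23−1) = 529·22 = 11638.
φ(743) = 743 − 1 = 742.
φ(983) = 983 − 1 = 982.
Since φ is multiplicative, φ(97750395853) = 10 · 11638 · 742 · 982 = 84799588720.

84799588720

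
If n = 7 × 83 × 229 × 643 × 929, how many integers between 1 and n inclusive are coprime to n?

66831768576

φ(79476421003) = 79476421003 · (1 − 1/7) · (1 − 1/83) · (1 − 1/229) · (1 − 1/643) · (1 − 1/929)
       = 79476421003 · 66831768576/79476421003 = 66831768576.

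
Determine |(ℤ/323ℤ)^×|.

First factor: 323 = 17 × 19.
φ(323) = 323 · (1 − 1/17) · (1 − 1/19)
       = 323 · 288/323 = 288.

288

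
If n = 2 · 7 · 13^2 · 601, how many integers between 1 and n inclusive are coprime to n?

φ(2) = 2 − 1 = 1.
φ(7) = 7 − 1 = 6.
φ(13^2) = 13^1·(13−1) = 13·12 = 156.
φ(601) = 601 − 1 = 600.
Since φ is multiplicative, φ(1421966) = 1 · 6 · 156 · 600 = 561600.

561600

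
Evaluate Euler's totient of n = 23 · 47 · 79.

78936

φ(85399) = 85399 · (1 − 1/23) · (1 − 1/47) · (1 − 1/79)
       = 85399 · 78936/85399 = 78936.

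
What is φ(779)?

720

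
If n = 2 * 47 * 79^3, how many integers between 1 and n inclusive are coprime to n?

φ(2) = 2 − 1 = 1.
φ(47) = 47 − 1 = 46.
φ(79^3) = 79^2·(79−1) = 6241·78 = 486798.
Multiply: 1 · 46 · 486798 = 22392708.

22392708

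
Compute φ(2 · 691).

φ(2) = 2 − 1 = 1.
φ(691) = 691 − 1 = 690.
Multiply: 1 · 690 = 690.

690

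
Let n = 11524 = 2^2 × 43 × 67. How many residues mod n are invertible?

φ(11524) = 11524 · (1 − 1/2) · (1 − 1/43) · (1 − 1/67)
       = 11524 · 2772/5762 = 5544.

5544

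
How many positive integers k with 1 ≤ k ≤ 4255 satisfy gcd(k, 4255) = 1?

First factor: 4255 = 5 * 23 * 37.
φ(4255) = 4255 · (1 − 1/5) · (1 − 1/23) · (1 − 1/37)
       = 4255 · 3168/4255 = 3168.

3168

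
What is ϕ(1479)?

896

First factor: 1479 = 3 × 17 × 29.
φ(3) = 3 − 1 = 2.
φ(17) = 17 − 1 = 16.
φ(29) = 29 − 1 = 28.
Multiply: 2 · 16 · 28 = 896.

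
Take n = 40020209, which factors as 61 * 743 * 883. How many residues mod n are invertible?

39266640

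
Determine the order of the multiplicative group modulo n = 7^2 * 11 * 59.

24360

φ(31801) = 31801 · (1 − 1/7) · (1 − 1/11) · (1 − 1/59)
       = 31801 · 3480/4543 = 24360.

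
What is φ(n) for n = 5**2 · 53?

1040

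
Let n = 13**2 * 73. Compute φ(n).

11232

φ(13^2) = 13^1·(13−1) = 13·12 = 156.
φ(73) = 73 − 1 = 72.
Multiply: 156 · 72 = 11232.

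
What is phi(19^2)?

φ(19^2) = 19^2 − 19^1 = 361 − 19 = 342.

342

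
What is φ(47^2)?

φ(47^2) = 47^1·(47−1) = 47·46 = 2162.

2162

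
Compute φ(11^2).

110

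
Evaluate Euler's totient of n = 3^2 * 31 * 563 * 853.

86188320

φ(133986681) = 133986681 · (1 − 1/3) · (1 − 1/31) · (1 − 1/563) · (1 − 1/853)
       = 133986681 · 28729440/44662227 = 86188320.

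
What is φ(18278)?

7776

Prime factorization: 18278 = 2 · 13 · 19 · 37.
φ(2) = 2 − 1 = 1.
φ(13) = 13 − 1 = 12.
φ(19) = 19 − 1 = 18.
φ(37) = 37 − 1 = 36.
φ(18278) = 1 × 12 × 18 × 36 = 7776.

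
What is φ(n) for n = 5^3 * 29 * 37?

100800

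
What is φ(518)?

216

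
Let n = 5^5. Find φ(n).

2500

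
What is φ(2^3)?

4

φ(2^3) = 2^2·(2−1) = 4·1 = 4.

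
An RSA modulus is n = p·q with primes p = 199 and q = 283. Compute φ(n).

55836

φ(pq) = (p−1)(q−1) = 198 · 282 = 55836.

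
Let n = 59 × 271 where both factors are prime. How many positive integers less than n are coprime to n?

φ(pq) = (p−1)(q−1) = 58 · 270 = 15660.

15660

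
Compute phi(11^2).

110

φ(121) = 121 · (1 − 1/11)
       = 121 · 10/11 = 110.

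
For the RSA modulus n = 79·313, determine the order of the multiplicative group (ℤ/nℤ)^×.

φ(pq) = (p−1)(q−1) = 78 · 312 = 24336.

24336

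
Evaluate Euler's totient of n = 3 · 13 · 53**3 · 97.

336540672

φ(3) = 3 − 1 = 2.
φ(13) = 13 − 1 = 12.
φ(53^3) = 53^3 − 53^2 = 148877 − 2809 = 146068.
φ(97) = 97 − 1 = 96.
Multiply: 2 · 12 · 146068 · 96 = 336540672.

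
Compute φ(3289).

2640

3289 = 11 · 13 · 23.
φ(11) = 11 − 1 = 10.
φ(13) = 13 − 1 = 12.
φ(23) = 23 − 1 = 22.
φ(3289) = 10 × 12 × 22 = 2640.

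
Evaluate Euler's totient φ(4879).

3840

Prime factorization: 4879 = 7 · 17 · 41.
φ(7) = 7 − 1 = 6.
φ(17) = 17 − 1 = 16.
φ(41) = 41 − 1 = 40.
φ(4879) = 6 × 16 × 40 = 3840.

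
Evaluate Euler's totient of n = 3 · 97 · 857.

164352

φ(249387) = 249387 · (1 − 1/3) · (1 − 1/97) · (1 − 1/857)
       = 249387 · 164352/249387 = 164352.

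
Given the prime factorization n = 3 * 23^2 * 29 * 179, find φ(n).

φ(8238117) = 8238117 · (1 − 1/3) · (1 − 1/23) · (1 − 1/29) · (1 − 1/179)
       = 8238117 · 219296/358179 = 5043808.

5043808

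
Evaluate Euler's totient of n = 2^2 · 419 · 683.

570152

φ(1144708) = 1144708 · (1 − 1/2) · (1 − 1/419) · (1 − 1/683)
       = 1144708 · 285076/572354 = 570152.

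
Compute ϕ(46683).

23328

First factor: 46683 = 3^3 × 7 × 13 × 19.
φ(46683) = 46683 · (1 − 1/3) · (1 − 1/7) · (1 − 1/13) · (1 − 1/19)
       = 46683 · 2592/5187 = 23328.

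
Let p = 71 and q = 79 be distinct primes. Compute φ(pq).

5460

φ(5609) = 5609 · (1 − 1/71) · (1 − 1/79)
       = 5609 · 5460/5609 = 5460.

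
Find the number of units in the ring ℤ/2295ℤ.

1152

2295 = 3^3 * 5 * 17.
φ(3^3) = 3^3 − 3^2 = 27 − 9 = 18.
φ(5) = 5 − 1 = 4.
φ(17) = 17 − 1 = 16.
Since φ is multiplicative, φ(2295) = 18 · 4 · 16 = 1152.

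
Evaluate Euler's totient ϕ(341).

300

First factor: 341 = 11 · 31.
φ(11) = 11 − 1 = 10.
φ(31) = 31 − 1 = 30.
φ(341) = 10 × 30 = 300.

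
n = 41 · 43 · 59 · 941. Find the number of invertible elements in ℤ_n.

φ(97879997) = 97879997 · (1 − 1/41) · (1 − 1/43) · (1 − 1/59) · (1 − 1/941)
       = 97879997 · 91593600/97879997 = 91593600.

91593600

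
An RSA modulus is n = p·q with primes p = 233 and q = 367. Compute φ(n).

84912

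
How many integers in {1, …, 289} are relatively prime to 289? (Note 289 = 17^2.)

φ(17^2) = 17^1·(17−1) = 17·16 = 272.

272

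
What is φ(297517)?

First factor: 297517 = 11 · 17 · 37 · 43.
φ(297517) = 297517 · (1 − 1/11) · (1 − 1/17) · (1 − 1/37) · (1 − 1/43)
       = 297517 · 241920/297517 = 241920.

241920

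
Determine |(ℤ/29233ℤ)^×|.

26400

Prime factorization: 29233 = 23 * 31 * 41.
φ(29233) = 29233 · (1 − 1/23) · (1 − 1/31) · (1 − 1/41)
       = 29233 · 26400/29233 = 26400.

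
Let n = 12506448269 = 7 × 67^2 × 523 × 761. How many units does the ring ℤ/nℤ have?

10525775040

φ(12506448269) = 12506448269 · (1 − 1/7) · (1 − 1/67) · (1 − 1/523) · (1 − 1/761)
       = 12506448269 · 157101120/186663407 = 10525775040.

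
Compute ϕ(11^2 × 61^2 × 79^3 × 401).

78393949920000

φ(11^2) = 11^1·(11−1) = 11·10 = 110.
φ(61^2) = 61^1·(61−1) = 61·60 = 3660.
φ(79^3) = 79^2·(79−1) = 6241·78 = 486798.
φ(401) = 401 − 1 = 400.
Multiply: 110 · 3660 · 486798 · 400 = 78393949920000.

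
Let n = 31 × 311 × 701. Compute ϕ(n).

φ(31) = 31 − 1 = 30.
φ(311) = 311 − 1 = 310.
φ(701) = 701 − 1 = 700.
φ(6758341) = 30 × 310 × 700 = 6510000.

6510000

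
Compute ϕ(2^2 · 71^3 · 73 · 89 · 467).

2083750986240

φ(4343749628756) = 4343749628756 · (1 − 1/2) · (1 − 1/71) · (1 − 1/73) · (1 − 1/89) · (1 − 1/467)
       = 4343749628756 · 206680320/430842058 = 2083750986240.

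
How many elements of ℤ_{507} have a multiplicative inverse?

312

First factor: 507 = 3 · 13**2.
φ(507) = 507 · (1 − 1/3) · (1 − 1/13)
       = 507 · 24/39 = 312.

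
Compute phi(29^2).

812

φ(29^2) = 29^1·(29−1) = 29·28 = 812.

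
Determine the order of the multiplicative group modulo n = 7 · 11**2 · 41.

26400

φ(34727) = 34727 · (1 − 1/7) · (1 − 1/11) · (1 − 1/41)
       = 34727 · 2400/3157 = 26400.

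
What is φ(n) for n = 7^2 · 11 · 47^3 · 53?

φ(7^2) = 7^1·(7−1) = 7·6 = 42.
φ(11) = 11 − 1 = 10.
φ(47^3) = 47^2·(47−1) = 2209·46 = 101614.
φ(53) = 53 − 1 = 52.
Multiply: 42 · 10 · 101614 · 52 = 2219249760.

2219249760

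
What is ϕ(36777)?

21120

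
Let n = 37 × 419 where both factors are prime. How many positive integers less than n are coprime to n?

For distinct primes, φ(pq) = (p−1)(q−1) = 36 × 418 = 15048.

15048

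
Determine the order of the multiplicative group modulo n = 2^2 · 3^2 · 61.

φ(2196) = 2196 · (1 − 1/2) · (1 − 1/3) · (1 − 1/61)
       = 2196 · 120/366 = 720.

720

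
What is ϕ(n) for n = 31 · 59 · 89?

153120

φ(162781) = 162781 · (1 − 1/31) · (1 − 1/59) · (1 − 1/89)
       = 162781 · 153120/162781 = 153120.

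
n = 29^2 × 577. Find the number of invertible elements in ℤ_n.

467712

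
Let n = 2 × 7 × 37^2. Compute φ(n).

7992

φ(19166) = 19166 · (1 − 1/2) · (1 − 1/7) · (1 − 1/37)
       = 19166 · 216/518 = 7992.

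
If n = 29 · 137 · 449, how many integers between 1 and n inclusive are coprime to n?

φ(29) = 29 − 1 = 28.
φ(137) = 137 − 1 = 136.
φ(449) = 449 − 1 = 448.
φ(1783877) = 28 × 136 × 448 = 1705984.

1705984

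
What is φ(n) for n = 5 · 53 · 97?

φ(5) = 5 − 1 = 4.
φ(53) = 53 − 1 = 52.
φ(97) = 97 − 1 = 96.
φ(25705) = 4 × 52 × 96 = 19968.

19968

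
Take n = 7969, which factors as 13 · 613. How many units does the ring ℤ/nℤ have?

7344

φ(13) = 13 − 1 = 12.
φ(613) = 613 − 1 = 612.
Multiply: 12 · 612 = 7344.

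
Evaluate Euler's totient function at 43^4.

3339294

φ(43^4) = 43^4 − 43^3 = 3418801 − 79507 = 3339294.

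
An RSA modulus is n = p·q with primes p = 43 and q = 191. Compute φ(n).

φ(43) = 43 − 1 = 42.
φ(191) = 191 − 1 = 190.
Multiply: 42 · 190 = 7980.

7980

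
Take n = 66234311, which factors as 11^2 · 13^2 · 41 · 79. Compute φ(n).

53539200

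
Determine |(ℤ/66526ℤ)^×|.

30240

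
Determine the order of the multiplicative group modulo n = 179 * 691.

122820

φ(179) = 179 − 1 = 178.
φ(691) = 691 − 1 = 690.
φ(123689) = 178 × 690 = 122820.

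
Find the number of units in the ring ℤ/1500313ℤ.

1330560

1500313 = 23 * 37 * 41 * 43.
φ(23) = 23 − 1 = 22.
φ(37) = 37 − 1 = 36.
φ(41) = 41 − 1 = 40.
φ(43) = 43 − 1 = 42.
Multiply: 22 · 36 · 40 · 42 = 1330560.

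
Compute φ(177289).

Factor 177289: 177289 = 7 · 19 · 31 · 43.
φ(177289) = 177289 · (1 − 1/7) · (1 − 1/19) · (1 − 1/31) · (1 − 1/43)
       = 177289 · 136080/177289 = 136080.

136080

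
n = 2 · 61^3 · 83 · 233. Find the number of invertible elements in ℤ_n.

4247298240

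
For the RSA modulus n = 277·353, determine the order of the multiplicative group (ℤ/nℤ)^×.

97152

φ(97781) = 97781 · (1 − 1/277) · (1 − 1/353)
       = 97781 · 97152/97781 = 97152.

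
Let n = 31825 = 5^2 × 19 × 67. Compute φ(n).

23760

φ(31825) = 31825 · (1 − 1/5) · (1 − 1/19) · (1 − 1/67)
       = 31825 · 4752/6365 = 23760.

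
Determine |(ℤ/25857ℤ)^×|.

14976

Factor 25857: 25857 = 3**2 × 13**2 × 17.
φ(3^2) = 3^2 − 3^1 = 9 − 3 = 6.
φ(13^2) = 13^2 − 13^1 = 169 − 13 = 156.
φ(17) = 17 − 1 = 16.
Multiply: 6 · 156 · 16 = 14976.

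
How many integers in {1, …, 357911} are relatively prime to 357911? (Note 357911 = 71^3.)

φ(357911) = 357911 · (1 − 1/71)
       = 357911 · 70/71 = 352870.

352870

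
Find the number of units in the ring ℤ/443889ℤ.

272160

First factor: 443889 = 3^2 * 31 * 37 * 43.
φ(3^2) = 3^1·(3−1) = 3·2 = 6.
φ(31) = 31 − 1 = 30.
φ(37) = 37 − 1 = 36.
φ(43) = 43 − 1 = 42.
Since φ is multiplicative, φ(443889) = 6 · 30 · 36 · 42 = 272160.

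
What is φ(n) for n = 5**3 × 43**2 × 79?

φ(5^3) = 5^3 − 5^2 = 125 − 25 = 100.
φ(43^2) = 43^1·(43−1) = 43·42 = 1806.
φ(79) = 79 − 1 = 78.
φ(18258875) = 100 × 1806 × 78 = 14086800.

14086800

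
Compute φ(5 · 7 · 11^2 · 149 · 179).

φ(5) = 5 − 1 = 4.
φ(7) = 7 − 1 = 6.
φ(11^2) = 11^2 − 11^1 = 121 − 11 = 110.
φ(149) = 149 − 1 = 148.
φ(179) = 179 − 1 = 178.
Multiply: 4 · 6 · 110 · 148 · 178 = 69548160.

69548160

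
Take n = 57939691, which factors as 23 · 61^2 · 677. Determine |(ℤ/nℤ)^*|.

φ(57939691) = 57939691 · (1 − 1/23) · (1 − 1/61) · (1 − 1/677)
       = 57939691 · 892320/949831 = 54431520.

54431520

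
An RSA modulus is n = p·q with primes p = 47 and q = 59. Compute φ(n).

2668

φ(n) = (p − 1)(q − 1) = (47−1)(59−1) = 46·58 = 2668.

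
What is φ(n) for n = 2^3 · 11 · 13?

φ(2^3) = 2^2·(2−1) = 4·1 = 4.
φ(11) = 11 − 1 = 10.
φ(13) = 13 − 1 = 12.
Multiply: 4 · 10 · 12 = 480.

480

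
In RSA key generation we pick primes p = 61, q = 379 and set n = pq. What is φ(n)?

22680

For distinct primes, φ(pq) = (p−1)(q−1) = 60 × 378 = 22680.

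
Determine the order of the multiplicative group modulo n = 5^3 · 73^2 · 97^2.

4894387200

φ(5^3) = 5^2·(5−1) = 25·4 = 100.
φ(73^2) = 73^1·(73−1) = 73·72 = 5256.
φ(97^2) = 97^2 − 97^1 = 9409 − 97 = 9312.
φ(6267570125) = 100 × 5256 × 9312 = 4894387200.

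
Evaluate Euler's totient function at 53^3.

146068

φ(53^3) = 53^3 − 53^2 = 148877 − 2809 = 146068.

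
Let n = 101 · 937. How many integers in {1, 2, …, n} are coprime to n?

93600

φ(94637) = 94637 · (1 − 1/101) · (1 − 1/937)
       = 94637 · 93600/94637 = 93600.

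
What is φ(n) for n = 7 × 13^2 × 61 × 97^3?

φ(65861221699) = 65861221699 · (1 − 1/7) · (1 − 1/13) · (1 − 1/61) · (1 − 1/97)
       = 65861221699 · 414720/538447 = 50727306240.

50727306240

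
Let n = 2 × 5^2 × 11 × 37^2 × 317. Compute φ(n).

φ(2) = 2 − 1 = 1.
φ(5^2) = 5^1·(5−1) = 5·4 = 20.
φ(11) = 11 − 1 = 10.
φ(37^2) = 37^2 − 37^1 = 1369 − 37 = 1332.
φ(317) = 317 − 1 = 316.
Multiply: 1 · 20 · 10 · 1332 · 316 = 84182400.

84182400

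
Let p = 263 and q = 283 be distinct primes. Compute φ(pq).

73884

φ(263) = 263 − 1 = 262.
φ(283) = 283 − 1 = 282.
φ(74429) = 262 × 282 = 73884.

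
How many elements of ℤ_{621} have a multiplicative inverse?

Prime factorization: 621 = 3**3 · 23.
φ(621) = 621 · (1 − 1/3) · (1 − 1/23)
       = 621 · 44/69 = 396.

396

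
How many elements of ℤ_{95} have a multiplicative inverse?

Prime factorization: 95 = 5 · 19.
φ(5) = 5 − 1 = 4.
φ(19) = 19 − 1 = 18.
φ(95) = 4 × 18 = 72.

72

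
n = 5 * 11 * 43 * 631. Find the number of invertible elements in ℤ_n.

1058400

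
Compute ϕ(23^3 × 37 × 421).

175966560

φ(189525359) = 189525359 · (1 − 1/23) · (1 − 1/37) · (1 − 1/421)
       = 189525359 · 332640/358271 = 175966560.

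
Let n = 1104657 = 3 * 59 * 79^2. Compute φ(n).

714792

φ(1104657) = 1104657 · (1 − 1/3) · (1 − 1/59) · (1 − 1/79)
       = 1104657 · 9048/13983 = 714792.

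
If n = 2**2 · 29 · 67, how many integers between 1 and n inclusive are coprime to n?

3696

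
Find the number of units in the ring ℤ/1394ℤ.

1394 = 2 · 17 · 41.
φ(2) = 2 − 1 = 1.
φ(17) = 17 − 1 = 16.
φ(41) = 41 − 1 = 40.
Since φ is multiplicative, φ(1394) = 1 · 16 · 40 = 640.

640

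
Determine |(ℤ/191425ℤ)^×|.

129600

Factor 191425: 191425 = 5^2 × 13 × 19 × 31.
φ(191425) = 191425 · (1 − 1/5) · (1 − 1/13) · (1 − 1/19) · (1 − 1/31)
       = 191425 · 25920/38285 = 129600.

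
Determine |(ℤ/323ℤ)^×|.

288

Factor 323: 323 = 17 × 19.
φ(323) = 323 · (1 − 1/17) · (1 − 1/19)
       = 323 · 288/323 = 288.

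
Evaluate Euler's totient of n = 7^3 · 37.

10584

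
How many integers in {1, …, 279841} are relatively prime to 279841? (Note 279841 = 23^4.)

267674

φ(279841) = 279841 · (1 − 1/23)
       = 279841 · 22/23 = 267674.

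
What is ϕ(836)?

360

Factor 836: 836 = 2^2 * 11 * 19.
φ(836) = 836 · (1 − 1/2) · (1 − 1/11) · (1 − 1/19)
       = 836 · 180/418 = 360.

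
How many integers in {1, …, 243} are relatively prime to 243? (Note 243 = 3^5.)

162

φ(3^5) = 3^4·(3−1) = 81·2 = 162.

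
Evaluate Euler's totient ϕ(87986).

Factor 87986: 87986 = 2 × 29 × 37 × 41.
φ(87986) = 87986 · (1 − 1/2) · (1 − 1/29) · (1 − 1/37) · (1 − 1/41)
       = 87986 · 40320/87986 = 40320.

40320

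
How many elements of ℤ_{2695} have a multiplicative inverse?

2695 = 5 * 7^2 * 11.
φ(2695) = 2695 · (1 − 1/5) · (1 − 1/7) · (1 − 1/11)
       = 2695 · 240/385 = 1680.

1680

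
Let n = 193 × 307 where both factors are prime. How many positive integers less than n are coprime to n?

58752

φ(pq) = (p−1)(q−1) = 192 · 306 = 58752.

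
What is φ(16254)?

First factor: 16254 = 2 × 3^3 × 7 × 43.
φ(2) = 2 − 1 = 1.
φ(3^3) = 3^3 − 3^2 = 27 − 9 = 18.
φ(7) = 7 − 1 = 6.
φ(43) = 43 − 1 = 42.
φ(16254) = 1 × 18 × 6 × 42 = 4536.

4536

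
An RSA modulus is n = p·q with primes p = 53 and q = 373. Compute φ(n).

19344

φ(19769) = 19769 · (1 − 1/53) · (1 − 1/373)
       = 19769 · 19344/19769 = 19344.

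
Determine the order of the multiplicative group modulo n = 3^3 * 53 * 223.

207792

φ(3^3) = 3^3 − 3^2 = 27 − 9 = 18.
φ(53) = 53 − 1 = 52.
φ(223) = 223 − 1 = 222.
φ(319113) = 18 × 52 × 222 = 207792.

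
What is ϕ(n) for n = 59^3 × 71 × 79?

1102363080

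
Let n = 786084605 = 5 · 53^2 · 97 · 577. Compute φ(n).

φ(5) = 5 − 1 = 4.
φ(53^2) = 53^1·(53−1) = 53·52 = 2756.
φ(97) = 97 − 1 = 96.
φ(577) = 577 − 1 = 576.
Since φ is multiplicative, φ(786084605) = 4 · 2756 · 96 · 576 = 609583104.

609583104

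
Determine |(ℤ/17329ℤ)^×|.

15120

Prime factorization: 17329 = 13 * 31 * 43.
φ(17329) = 17329 · (1 − 1/13) · (1 − 1/31) · (1 − 1/43)
       = 17329 · 15120/17329 = 15120.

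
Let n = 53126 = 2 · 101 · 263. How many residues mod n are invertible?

26200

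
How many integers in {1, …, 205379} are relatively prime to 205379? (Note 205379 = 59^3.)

201898

φ(205379) = 205379 · (1 − 1/59)
       = 205379 · 58/59 = 201898.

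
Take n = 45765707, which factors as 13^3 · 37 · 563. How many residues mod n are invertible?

φ(13^3) = 13^3 − 13^2 = 2197 − 169 = 2028.
φ(37) = 37 − 1 = 36.
φ(563) = 563 − 1 = 562.
Multiply: 2028 · 36 · 562 = 41030496.

41030496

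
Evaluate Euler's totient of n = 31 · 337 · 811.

φ(31) = 31 − 1 = 30.
φ(337) = 337 − 1 = 336.
φ(811) = 811 − 1 = 810.
Since φ is multiplicative, φ(8472517) = 30 · 336 · 810 = 8164800.

8164800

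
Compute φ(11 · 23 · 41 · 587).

φ(6088951) = 6088951 · (1 − 1/11) · (1 − 1/23) · (1 − 1/41) · (1 − 1/587)
       = 6088951 · 5156800/6088951 = 5156800.

5156800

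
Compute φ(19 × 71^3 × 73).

φ(496422557) = 496422557 · (1 − 1/19) · (1 − 1/71) · (1 − 1/73)
       = 496422557 · 90720/98477 = 457319520.

457319520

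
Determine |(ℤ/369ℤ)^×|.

Prime factorization: 369 = 3^2 × 41.
φ(3^2) = 3^2 − 3^1 = 9 − 3 = 6.
φ(41) = 41 − 1 = 40.
Since φ is multiplicative, φ(369) = 6 · 40 = 240.

240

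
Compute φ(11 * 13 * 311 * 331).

12276000

φ(14720563) = 14720563 · (1 − 1/11) · (1 − 1/13) · (1 − 1/311) · (1 − 1/331)
       = 14720563 · 12276000/14720563 = 12276000.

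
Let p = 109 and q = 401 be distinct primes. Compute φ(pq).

43200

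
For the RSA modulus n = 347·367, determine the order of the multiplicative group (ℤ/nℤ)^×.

126636

φ(pq) = (p−1)(q−1) = 346 · 366 = 126636.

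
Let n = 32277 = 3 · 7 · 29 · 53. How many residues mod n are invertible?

17472

φ(3) = 3 − 1 = 2.
φ(7) = 7 − 1 = 6.
φ(29) = 29 − 1 = 28.
φ(53) = 53 − 1 = 52.
Multiply: 2 · 6 · 28 · 52 = 17472.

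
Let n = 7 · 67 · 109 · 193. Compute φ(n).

φ(7) = 7 − 1 = 6.
φ(67) = 67 − 1 = 66.
φ(109) = 109 − 1 = 108.
φ(193) = 193 − 1 = 192.
Since φ is multiplicative, φ(9866353) = 6 · 66 · 108 · 192 = 8211456.

8211456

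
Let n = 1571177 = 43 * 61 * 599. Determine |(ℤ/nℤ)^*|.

φ(1571177) = 1571177 · (1 − 1/43) · (1 − 1/61) · (1 − 1/599)
       = 1571177 · 1506960/1571177 = 1506960.

1506960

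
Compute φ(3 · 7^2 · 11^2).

9240

φ(17787) = 17787 · (1 − 1/3) · (1 − 1/7) · (1 − 1/11)
       = 17787 · 120/231 = 9240.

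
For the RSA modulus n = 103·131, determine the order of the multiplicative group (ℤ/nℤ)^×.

φ(103) = 103 − 1 = 102.
φ(131) = 131 − 1 = 130.
Multiply: 102 · 130 = 13260.

13260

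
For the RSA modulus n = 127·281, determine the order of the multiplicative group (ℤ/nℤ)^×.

35280

φ(35687) = 35687 · (1 − 1/127) · (1 − 1/281)
       = 35687 · 35280/35687 = 35280.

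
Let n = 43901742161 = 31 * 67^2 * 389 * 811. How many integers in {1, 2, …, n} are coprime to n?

φ(31) = 31 − 1 = 30.
φ(67^2) = 67^1·(67−1) = 67·66 = 4422.
φ(389) = 389 − 1 = 388.
φ(811) = 811 − 1 = 810.
φ(43901742161) = 30 × 4422 × 388 × 810 = 41692384800.

41692384800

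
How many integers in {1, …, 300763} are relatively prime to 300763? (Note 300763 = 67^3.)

296274

φ(67^3) = 67^3 − 67^2 = 300763 − 4489 = 296274.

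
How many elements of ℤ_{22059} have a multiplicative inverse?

13608

First factor: 22059 = 3^3 · 19 · 43.
φ(22059) = 22059 · (1 − 1/3) · (1 − 1/19) · (1 − 1/43)
       = 22059 · 1512/2451 = 13608.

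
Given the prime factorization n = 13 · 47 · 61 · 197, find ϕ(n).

6491520

φ(7342387) = 7342387 · (1 − 1/13) · (1 − 1/47) · (1 − 1/61) · (1 − 1/197)
       = 7342387 · 6491520/7342387 = 6491520.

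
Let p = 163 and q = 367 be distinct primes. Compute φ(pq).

59292

φ(163) = 163 − 1 = 162.
φ(367) = 367 − 1 = 366.
φ(59821) = 162 × 366 = 59292.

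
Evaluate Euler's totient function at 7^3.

294

φ(7^3) = 7^2·(7−1) = 49·6 = 294.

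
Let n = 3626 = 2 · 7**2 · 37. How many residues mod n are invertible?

1512

φ(2) = 2 − 1 = 1.
φ(7^2) = 7^2 − 7^1 = 49 − 7 = 42.
φ(37) = 37 − 1 = 36.
Since φ is multiplicative, φ(3626) = 1 · 42 · 36 = 1512.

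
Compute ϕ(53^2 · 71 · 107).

φ(21339973) = 21339973 · (1 − 1/53) · (1 − 1/71) · (1 − 1/107)
       = 21339973 · 385840/402641 = 20449520.

20449520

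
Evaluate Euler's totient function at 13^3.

2028

φ(2197) = 2197 · (1 − 1/13)
       = 2197 · 12/13 = 2028.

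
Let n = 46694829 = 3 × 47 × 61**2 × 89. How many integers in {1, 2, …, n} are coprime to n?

29631360

φ(46694829) = 46694829 · (1 − 1/3) · (1 − 1/47) · (1 − 1/61) · (1 − 1/89)
       = 46694829 · 485760/765489 = 29631360.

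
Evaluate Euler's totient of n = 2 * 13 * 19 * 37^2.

φ(676286) = 676286 · (1 − 1/2) · (1 − 1/13) · (1 − 1/19) · (1 − 1/37)
       = 676286 · 7776/18278 = 287712.

287712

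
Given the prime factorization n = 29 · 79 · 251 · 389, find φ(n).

211848000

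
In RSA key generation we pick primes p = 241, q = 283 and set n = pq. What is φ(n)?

67680

φ(n) = (p − 1)(q − 1) = (241−1)(283−1) = 240·282 = 67680.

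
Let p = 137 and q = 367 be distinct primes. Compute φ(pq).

49776

φ(137) = 137 − 1 = 136.
φ(367) = 367 − 1 = 366.
φ(50279) = 136 × 366 = 49776.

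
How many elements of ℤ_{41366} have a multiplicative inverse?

18144

41366 = 2 × 13 × 37 × 43.
φ(2) = 2 − 1 = 1.
φ(13) = 13 − 1 = 12.
φ(37) = 37 − 1 = 36.
φ(43) = 43 − 1 = 42.
Multiply: 1 · 12 · 36 · 42 = 18144.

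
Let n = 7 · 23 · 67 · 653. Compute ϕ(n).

5680224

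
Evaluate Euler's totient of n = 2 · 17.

φ(2) = 2 − 1 = 1.
φ(17) = 17 − 1 = 16.
φ(34) = 1 × 16 = 16.

16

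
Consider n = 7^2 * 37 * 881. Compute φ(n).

φ(1597253) = 1597253 · (1 − 1/7) · (1 − 1/37) · (1 − 1/881)
       = 1597253 · 190080/228179 = 1330560.

1330560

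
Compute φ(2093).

First factor: 2093 = 7 · 13 · 23.
φ(2093) = 2093 · (1 − 1/7) · (1 − 1/13) · (1 − 1/23)
       = 2093 · 1584/2093 = 1584.

1584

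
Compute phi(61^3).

φ(61^3) = 61^2·(61−1) = 3721·60 = 223260.

223260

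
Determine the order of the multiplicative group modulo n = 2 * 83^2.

6806

φ(2) = 2 − 1 = 1.
φ(83^2) = 83^1·(83−1) = 83·82 = 6806.
φ(13778) = 1 × 6806 = 6806.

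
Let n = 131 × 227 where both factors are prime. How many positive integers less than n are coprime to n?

29380

φ(pq) = (p−1)(q−1) = 130 · 226 = 29380.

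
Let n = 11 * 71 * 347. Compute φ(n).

242200

φ(271007) = 271007 · (1 − 1/11) · (1 − 1/71) · (1 − 1/347)
       = 271007 · 242200/271007 = 242200.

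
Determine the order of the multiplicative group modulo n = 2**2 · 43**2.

3612

φ(2^2) = 2^1·(2−1) = 2·1 = 2.
φ(43^2) = 43^2 − 43^1 = 1849 − 43 = 1806.
Multiply: 2 · 1806 = 3612.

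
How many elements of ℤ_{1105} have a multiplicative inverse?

768

Prime factorization: 1105 = 5 · 13 · 17.
φ(1105) = 1105 · (1 − 1/5) · (1 − 1/13) · (1 − 1/17)
       = 1105 · 768/1105 = 768.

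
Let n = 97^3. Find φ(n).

903264

φ(912673) = 912673 · (1 − 1/97)
       = 912673 · 96/97 = 903264.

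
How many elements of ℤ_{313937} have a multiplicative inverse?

259200

Factor 313937: 313937 = 13 × 19 × 31 × 41.
φ(13) = 13 − 1 = 12.
φ(19) = 19 − 1 = 18.
φ(31) = 31 − 1 = 30.
φ(41) = 41 − 1 = 40.
φ(313937) = 12 × 18 × 30 × 40 = 259200.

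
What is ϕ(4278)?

1320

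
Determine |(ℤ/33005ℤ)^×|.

Factor 33005: 33005 = 5 × 7 × 23 × 41.
φ(33005) = 33005 · (1 − 1/5) · (1 − 1/7) · (1 − 1/23) · (1 − 1/41)
       = 33005 · 21120/33005 = 21120.

21120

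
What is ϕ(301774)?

First factor: 301774 = 2 × 11^2 × 29 × 43.
φ(301774) = 301774 · (1 − 1/2) · (1 − 1/11) · (1 − 1/29) · (1 − 1/43)
       = 301774 · 11760/27434 = 129360.

129360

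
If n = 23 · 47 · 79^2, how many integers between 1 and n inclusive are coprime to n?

6235944

φ(6746521) = 6746521 · (1 − 1/23) · (1 − 1/47) · (1 − 1/79)
       = 6746521 · 78936/85399 = 6235944.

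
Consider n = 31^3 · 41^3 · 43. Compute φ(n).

φ(88288696973) = 88288696973 · (1 − 1/31) · (1 − 1/41) · (1 − 1/43)
       = 88288696973 · 50400/54653 = 81418226400.

81418226400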